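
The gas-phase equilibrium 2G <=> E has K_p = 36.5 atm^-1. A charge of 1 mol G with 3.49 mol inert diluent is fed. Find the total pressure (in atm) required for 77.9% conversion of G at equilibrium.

P = 0.896 atm

Take 1 mol G as basis and let X be its fractional conversion, so ξ = 0.5X.
Mole table: n_G = 1 − X; n_E = 0.5X; n_I = 3.49 (inert).
n_T = Σnᵢ = 4.49 − 0.5X.
K_p = p_E / (p_G^2) with p_i = (n_i/n_T)·P.
At X = 0.779: the mole-fraction product g(X) = Π y_i^ν_i = 32.7. Since K_p = g(X)·P^{-1}, P = (g/K_p)^(1/1) = (32.7/36.5)^(1/1) = 0.896 atm.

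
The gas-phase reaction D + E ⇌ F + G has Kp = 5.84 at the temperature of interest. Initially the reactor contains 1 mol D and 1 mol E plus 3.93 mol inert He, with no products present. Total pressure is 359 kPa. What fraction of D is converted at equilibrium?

X = 0.707

Let X = conversion of D (basis 1 mol D); extent of reaction ξ = X.
Moles: n_D = 1 − X; n_E = 1 − X; n_F = X; n_G = X; n_I = 3.93 (inert).
Total moles n_T = 5.93 (Δν = 0, constant).
With p_i = (n_i/n_T)P, Kp = p_F p_G / (p_D p_E).
Substituting and setting equal to 5.84 gives a polynomial in X; the root in (0,1) is X = 0.707.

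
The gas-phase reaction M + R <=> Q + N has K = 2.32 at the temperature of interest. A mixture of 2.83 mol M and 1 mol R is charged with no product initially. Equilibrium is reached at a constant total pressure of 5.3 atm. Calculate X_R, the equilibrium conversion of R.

X = 0.845

Let X = conversion of R (basis 1 mol R); extent of reaction ξ = X.
Mole table: n_M = 2.83 − X; n_R = 1 − X; n_Q = X; n_N = X.
n_T stays at 3.83 (no change in mole number).
y_i = n_i/n_T, p_i = y_i·P. K = p_Q p_N / (p_M p_R).
This yields a degree-2 equation in X; solving on (0,1), X = 0.845.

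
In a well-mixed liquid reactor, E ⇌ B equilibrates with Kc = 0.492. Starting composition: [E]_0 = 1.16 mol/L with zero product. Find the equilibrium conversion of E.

Let X = conversion of E; extent ξ = 1.16·X mol/L.
Concentrations: [E] = 1.16 − 1.16X; [B] = 1.16X.
Kc = [B] / ([E]).
Equating to 0.492: the physical root is X = 0.330.

X = 0.330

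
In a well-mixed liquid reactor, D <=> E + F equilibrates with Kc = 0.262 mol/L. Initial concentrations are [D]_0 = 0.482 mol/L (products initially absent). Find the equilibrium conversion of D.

X = 0.514

Let X = conversion of D; extent ξ = 0.482·X mol/L.
Concentrations: [D] = 0.482 − 0.482X; [E] = 0.482X; [F] = 0.482X.
Kc = [E] [F] / ([D]).
This equals 0.262 at X = 0.514 (the root in 0 < X < 1).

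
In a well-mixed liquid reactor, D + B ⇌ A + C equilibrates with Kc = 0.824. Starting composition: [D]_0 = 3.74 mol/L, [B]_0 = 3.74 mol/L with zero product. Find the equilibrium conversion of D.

X = 0.476

Let X = conversion of D; extent ξ = 3.74·X mol/L.
Concentrations: [D] = 3.74 − 3.74X; [B] = 3.74 − 3.74X; [A] = 3.74X; [C] = 3.74X.
Kc = [A] [C] / ([D] [B]).
This equals 0.824 at X = 0.476 (the root in 0 < X < 1).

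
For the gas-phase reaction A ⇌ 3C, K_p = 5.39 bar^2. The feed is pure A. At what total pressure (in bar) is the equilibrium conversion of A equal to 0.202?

P = 6.17 bar

Let X = conversion of A (basis 1 mol A); extent of reaction ξ = X.
Species balance: n_A = 1 − X; n_C = 3X.
n_T = Σnᵢ = 1 + 2X.
K_p = p_C^3 / (p_A) with p_i = (n_i/n_T)·P.
At X = 0.202: the mole-fraction product g(X) = Π y_i^ν_i = 0.1415. Since K_p = g(X)·P^{2}, P = (K_p/g)^(1/2) = (5.39/0.1415)^(1/2) = 6.17 bar.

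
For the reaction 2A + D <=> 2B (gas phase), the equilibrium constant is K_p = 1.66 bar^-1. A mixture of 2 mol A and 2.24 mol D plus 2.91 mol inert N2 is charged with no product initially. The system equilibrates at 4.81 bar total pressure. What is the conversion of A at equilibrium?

X = 0.586

Let X = conversion of A (basis 2 mol A); extent of reaction ξ = X.
At extent ξ: n_A = 2 − 2X; n_D = 2.24 − X; n_B = 2X; n_I = 2.91 (inert).
n_T = Σnᵢ = 7.15 − X.
y_i = n_i/n_T, p_i = y_i·P. K_p = p_B^2 / (p_A^2 p_D).
Setting this equal to 1.66 bar^-1 and taking the physical root (0 < X < 1) gives X = 0.586.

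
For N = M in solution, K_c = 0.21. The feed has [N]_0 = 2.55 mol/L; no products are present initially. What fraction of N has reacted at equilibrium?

Let X = conversion of N; extent ξ = 2.55·X mol/L.
Concentrations: [N] = 2.55 − 2.55X; [M] = 2.55X.
K_c = [M] / ([N]).
Setting equal to 0.21 and solving for X on (0,1) gives X = 0.174.

X = 0.174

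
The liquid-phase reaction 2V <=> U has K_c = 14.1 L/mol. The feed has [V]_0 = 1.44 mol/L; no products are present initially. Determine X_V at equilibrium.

X = 0.855

Let X = conversion of V; extent ξ = 1.44X/2 mol/L.
Concentrations: [V] = 1.44 − 1.44X; [U] = 0.72X.
K_c = [U] / ([V]^2).
Equating to 14.1 L/mol: the physical root is X = 0.855.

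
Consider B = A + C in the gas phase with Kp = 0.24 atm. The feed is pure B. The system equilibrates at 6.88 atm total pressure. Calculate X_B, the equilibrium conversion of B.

X = 0.184

Let X = conversion of B (basis 1 mol B); extent of reaction ξ = X.
At extent ξ: n_B = 1 − X; n_A = X; n_C = X.
Summing: n_T = 1 + X.
y_i = n_i/n_T, p_i = y_i·P. Kp = p_A p_C / (p_B).
Substituting and setting equal to 0.24 atm gives a polynomial in X; the root in (0,1) is X = 0.184.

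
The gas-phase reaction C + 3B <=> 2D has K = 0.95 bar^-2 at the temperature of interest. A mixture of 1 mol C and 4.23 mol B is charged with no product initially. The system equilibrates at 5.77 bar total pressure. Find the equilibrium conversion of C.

X = 0.812

Take 1 mol C as basis and let X be its fractional conversion, so ξ = X.
Mole table: n_C = 1 − X; n_B = 4.23 − 3X; n_D = 2X.
n_T = Σnᵢ = 5.23 − 2X.
y_i = n_i/n_T, p_i = y_i·P. K = p_D^2 / (p_C p_B^3).
Substituting and setting equal to 0.95 bar^-2 gives a polynomial in X; the root in (0,1) is X = 0.812.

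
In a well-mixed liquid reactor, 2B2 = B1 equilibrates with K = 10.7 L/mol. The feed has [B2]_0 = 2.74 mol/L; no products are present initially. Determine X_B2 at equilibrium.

X = 0.878

Let X = conversion of B2; extent ξ = 2.74X/2 mol/L.
Concentrations: [B2] = 2.74 − 2.74X; [B1] = 1.37X.
K = [B1] / ([B2]^2).
Setting equal to 10.7 and solving for X on (0,1) gives X = 0.878.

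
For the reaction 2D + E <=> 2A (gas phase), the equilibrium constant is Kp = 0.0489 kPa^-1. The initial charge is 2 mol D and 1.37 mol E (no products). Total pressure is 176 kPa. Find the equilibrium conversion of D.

Take 2 mol D as basis and let X be its fractional conversion, so ξ = X.
At extent ξ: n_D = 2 − 2X; n_E = 1.37 − X; n_A = 2X.
Total moles n_T = 3.37 − X.
Mole fractions y_i = n_i/n_T; Kp = p_A^2 / (p_D^2 p_E) with p_i = y_i·P.
This yields a degree-3 equation in X; solving on (0,1), X = 0.607.

X = 0.607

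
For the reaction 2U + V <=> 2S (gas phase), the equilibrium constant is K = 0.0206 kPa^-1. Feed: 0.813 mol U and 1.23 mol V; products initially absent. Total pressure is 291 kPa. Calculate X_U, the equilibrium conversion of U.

X = 0.644

Basis: 0.813 mol U initially; let X = conversion of U. Extent ξ = 0.406X.
At extent ξ: n_U = 0.813 − 0.813X; n_V = 1.23 − 0.406X; n_S = 0.813X.
n_T = Σnᵢ = 2.04 − 0.406X.
With p_i = (n_i/n_T)P, K = p_S^2 / (p_U^2 p_V).
Setting this equal to 0.0206 kPa^-1 and taking the physical root (0 < X < 1) gives X = 0.644.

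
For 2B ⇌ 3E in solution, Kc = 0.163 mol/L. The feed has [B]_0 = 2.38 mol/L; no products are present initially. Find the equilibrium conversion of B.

Let X = conversion of B; extent ξ = 2.38X/2 mol/L.
Concentrations: [B] = 2.38 − 2.38X; [E] = 3.57X.
Kc = [E]^3 / ([B]^2).
This equals 0.163 at X = 0.229 (the root in 0 < X < 1).

X = 0.229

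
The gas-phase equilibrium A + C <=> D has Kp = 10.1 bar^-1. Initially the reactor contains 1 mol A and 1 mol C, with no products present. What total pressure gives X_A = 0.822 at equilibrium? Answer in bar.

P = 3.03 bar

Basis: 1 mol A initially; let X = conversion of A. Extent ξ = X.
Moles: n_A = 1 − X; n_C = 1 − X; n_D = X.
Summing: n_T = 2 − X.
Kp = p_D / (p_A p_C) with p_i = (n_i/n_T)·P.
At X = 0.822: the mole-fraction product g(X) = Π y_i^ν_i = 30.56. Since Kp = g(X)·P^{-1}, P = (g/Kp)^(1/1) = (30.56/10.1)^(1/1) = 3.03 bar.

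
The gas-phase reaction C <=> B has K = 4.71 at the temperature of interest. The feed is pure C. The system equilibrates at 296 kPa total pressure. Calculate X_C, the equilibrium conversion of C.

X = 0.825

Basis: 1 mol C initially; let X = conversion of C. Extent ξ = X.
Moles: n_C = 1 − X; n_B = X.
n_T stays at 1 (no change in mole number).
With p_i = (n_i/n_T)P, K = p_B / (p_C).
Substituting and setting equal to 4.71 gives a polynomial in X; the root in (0,1) is X = 0.825.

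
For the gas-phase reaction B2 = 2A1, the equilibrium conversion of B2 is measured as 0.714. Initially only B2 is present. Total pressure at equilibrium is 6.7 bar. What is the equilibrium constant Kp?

Kp = 27.9 bar

Basis: 1 mol B2 initially; let X = conversion of B2. Extent ξ = X.
At extent ξ: n_B2 = 1 − X; n_A1 = 2X.
Summing: n_T = 1 + X.
At X = 0.714: n_B2 = 0.286, n_A1 = 1.43, n_T = 1.71.
p_i = (n_i/n_T)·P. Kp = p_A1^2 / (p_B2) = 27.9 bar.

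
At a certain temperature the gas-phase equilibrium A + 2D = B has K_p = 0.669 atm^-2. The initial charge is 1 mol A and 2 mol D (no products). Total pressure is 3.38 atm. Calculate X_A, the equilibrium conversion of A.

Let X = conversion of A (basis 1 mol A); extent of reaction ξ = X.
Mole table: n_A = 1 − X; n_D = 2 − 2X; n_B = X.
Summing: n_T = 3 − 2X.
y_i = n_i/n_T, p_i = y_i·P. K_p = p_B / (p_A p_D^2).
Substituting and setting equal to 0.669 atm^-2 gives a polynomial in X; the root in (0,1) is X = 0.601.

X = 0.601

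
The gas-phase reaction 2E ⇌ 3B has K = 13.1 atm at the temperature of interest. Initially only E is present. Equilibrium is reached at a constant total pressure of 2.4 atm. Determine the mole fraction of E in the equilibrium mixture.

Basis: 1 mol E initially; let X = conversion of E. Extent ξ = 0.5X.
Moles: n_E = 1 − X; n_B = 1.5X.
n_T = Σnᵢ = 1 + 0.5X.
Mole fractions y_i = n_i/n_T; K = p_B^3 / (p_E^2) with p_i = y_i·P.
This yields a degree-3 equation in X; solving on (0,1), X = 0.645.
Then n_E = 0.355, n_T = 1.32, so y_E = 0.268.

y_E = 0.268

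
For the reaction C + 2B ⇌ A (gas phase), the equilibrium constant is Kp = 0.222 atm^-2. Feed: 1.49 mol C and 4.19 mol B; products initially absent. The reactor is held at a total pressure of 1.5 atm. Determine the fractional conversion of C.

X = 0.200

Basis: 1.49 mol C initially; let X = conversion of C. Extent ξ = 1.49X.
Mole table: n_C = 1.49 − 1.49X; n_B = 4.19 − 2.98X; n_A = 1.49X.
n_T = Σnᵢ = 5.68 − 2.98X.
With p_i = (n_i/n_T)P, Kp = p_A / (p_C p_B^2).
Setting this equal to 0.222 atm^-2 and taking the physical root (0 < X < 1) gives X = 0.200.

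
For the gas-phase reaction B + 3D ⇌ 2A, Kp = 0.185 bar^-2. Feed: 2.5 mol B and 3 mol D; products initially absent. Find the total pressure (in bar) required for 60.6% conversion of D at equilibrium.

Basis: 3 mol D initially; let X = conversion of D. Extent ξ = X.
At extent ξ: n_B = 2.5 − X; n_D = 3 − 3X; n_A = 2X.
Total moles n_T = 5.5 − 2X.
Kp = p_A^2 / (p_B p_D^3) with p_i = (n_i/n_T)·P.
At X = 0.606: the mole-fraction product g(X) = Π y_i^ν_i = 8.635. Since Kp = g(X)·P^{-2}, P = (g/Kp)^(1/2) = (8.635/0.185)^(1/2) = 6.83 bar.

P = 6.83 bar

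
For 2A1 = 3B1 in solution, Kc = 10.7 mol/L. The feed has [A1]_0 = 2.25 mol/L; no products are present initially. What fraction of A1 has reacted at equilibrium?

Let X = conversion of A1; extent ξ = 2.25X/2 mol/L.
Concentrations: [A1] = 2.25 − 2.25X; [B1] = 3.38X.
Kc = [B1]^3 / ([A1]^2).
This equals 10.7 at X = 0.604 (the root in 0 < X < 1).

X = 0.604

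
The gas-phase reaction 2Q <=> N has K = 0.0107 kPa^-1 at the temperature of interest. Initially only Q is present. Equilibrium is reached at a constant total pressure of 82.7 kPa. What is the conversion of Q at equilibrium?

X = 0.531

Let X = conversion of Q (basis 1 mol Q); extent of reaction ξ = 0.5X.
Moles: n_Q = 1 − X; n_N = 0.5X.
Summing: n_T = 1 − 0.5X.
With p_i = (n_i/n_T)P, K = p_N / (p_Q^2).
This yields a degree-2 equation in X; solving on (0,1), X = 0.531.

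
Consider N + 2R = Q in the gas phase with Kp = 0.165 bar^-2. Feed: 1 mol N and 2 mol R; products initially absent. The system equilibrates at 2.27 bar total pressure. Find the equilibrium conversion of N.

Let X = conversion of N (basis 1 mol N); extent of reaction ξ = X.
Species balance: n_N = 1 − X; n_R = 2 − 2X; n_Q = X.
Total moles n_T = 3 − 2X.
y_i = n_i/n_T, p_i = y_i·P. Kp = p_Q / (p_N p_R^2).
Substituting and setting equal to 0.165 bar^-2 gives a polynomial in X; the root in (0,1) is X = 0.237.

X = 0.237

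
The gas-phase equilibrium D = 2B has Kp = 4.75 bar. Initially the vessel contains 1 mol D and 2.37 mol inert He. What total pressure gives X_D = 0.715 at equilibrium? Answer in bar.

P = 2.7 bar

Take 1 mol D as basis and let X be its fractional conversion, so ξ = X.
Mole table: n_D = 1 − X; n_B = 2X; n_I = 2.37 (inert).
n_T = Σnᵢ = 3.37 + X.
Kp = p_B^2 / (p_D) with p_i = (n_i/n_T)·P.
At X = 0.715: the mole-fraction product g(X) = Π y_i^ν_i = 1.756. Since Kp = g(X)·P^{1}, P = (Kp/g)^(1/1) = (4.75/1.756)^(1/1) = 2.7 bar.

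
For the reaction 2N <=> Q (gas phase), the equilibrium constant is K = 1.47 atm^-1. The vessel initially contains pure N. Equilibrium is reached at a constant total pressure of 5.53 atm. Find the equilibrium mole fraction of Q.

y_Q = 0.705

Basis: 1 mol N initially; let X = conversion of N. Extent ξ = 0.5X.
Moles: n_N = 1 − X; n_Q = 0.5X.
Summing: n_T = 1 − 0.5X.
Mole fractions y_i = n_i/n_T; K = p_Q / (p_N^2) with p_i = y_i·P.
Equating to 1.47 atm^-1 and solving on 0 < X < 1: X = 0.827.
Then n_Q = 0.414, n_T = 0.586, so y_Q = 0.705.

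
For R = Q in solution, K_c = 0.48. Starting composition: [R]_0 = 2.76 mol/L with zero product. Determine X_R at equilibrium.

Let X = conversion of R; extent ξ = 2.76·X mol/L.
Concentrations: [R] = 2.76 − 2.76X; [Q] = 2.76X.
K_c = [Q] / ([R]).
Solving K_c = 0.48 for X ∈ (0,1): X = 0.324.

X = 0.324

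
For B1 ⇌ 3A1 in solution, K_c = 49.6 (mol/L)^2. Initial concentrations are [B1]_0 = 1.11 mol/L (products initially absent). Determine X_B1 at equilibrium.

Let X = conversion of B1; extent ξ = 1.11·X mol/L.
Concentrations: [B1] = 1.11 − 1.11X; [A1] = 3.33X.
K_c = [A1]^3 / ([B1]).
Setting equal to 49.6 and solving for X on (0,1) gives X = 0.734.

X = 0.734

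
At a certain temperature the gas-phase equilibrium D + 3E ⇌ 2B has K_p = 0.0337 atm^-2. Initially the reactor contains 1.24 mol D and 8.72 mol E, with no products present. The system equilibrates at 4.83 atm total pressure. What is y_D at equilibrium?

y_D = 0.066

Take 1.24 mol D as basis and let X be its fractional conversion, so ξ = 1.24X.
Species balance: n_D = 1.24 − 1.24X; n_E = 8.72 − 3.72X; n_B = 2.48X.
n_T = Σnᵢ = 9.96 − 2.48X.
Mole fractions y_i = n_i/n_T; K_p = p_B^2 / (p_D p_E^3) with p_i = y_i·P.
This yields a degree-4 equation in X; solving on (0,1), X = 0.542.
Then n_D = 0.567, n_T = 8.61, so y_D = 0.066.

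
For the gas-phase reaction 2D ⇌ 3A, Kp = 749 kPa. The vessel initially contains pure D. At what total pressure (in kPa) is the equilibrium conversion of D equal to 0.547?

P = 354 kPa

Let X = conversion of D (basis 1 mol D); extent of reaction ξ = 0.5X.
Mole table: n_D = 1 − X; n_A = 1.5X.
n_T = Σnᵢ = 1 + 0.5X.
Kp = p_A^3 / (p_D^2) with p_i = (n_i/n_T)·P.
At X = 0.547: the mole-fraction product g(X) = Π y_i^ν_i = 2.114. Since Kp = g(X)·P^{1}, P = (Kp/g)^(1/1) = (749/2.114)^(1/1) = 354 kPa.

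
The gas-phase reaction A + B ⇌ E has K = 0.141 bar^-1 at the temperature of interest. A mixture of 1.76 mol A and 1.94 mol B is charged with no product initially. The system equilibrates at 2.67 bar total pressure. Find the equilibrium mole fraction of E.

Basis: 1.76 mol A initially; let X = conversion of A. Extent ξ = 1.76X.
At extent ξ: n_A = 1.76 − 1.76X; n_B = 1.94 − 1.76X; n_E = 1.76X.
n_T = Σnᵢ = 3.7 − 1.76X.
Mole fractions y_i = n_i/n_T; K = p_E / (p_A p_B) with p_i = y_i·P.
Equating to 0.141 bar^-1 and solving on 0 < X < 1: X = 0.155.
Then n_E = 0.272, n_T = 3.43, so y_E = 0.079.

y_E = 0.079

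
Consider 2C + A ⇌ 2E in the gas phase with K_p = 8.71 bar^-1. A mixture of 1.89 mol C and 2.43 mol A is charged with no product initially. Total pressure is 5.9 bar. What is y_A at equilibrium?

y_A = 0.465

Take 1.89 mol C as basis and let X be its fractional conversion, so ξ = 0.945X.
Moles: n_C = 1.89 − 1.89X; n_A = 2.43 − 0.945X; n_E = 1.89X.
Summing: n_T = 4.32 − 0.945X.
y_i = n_i/n_T, p_i = y_i·P. K_p = p_E^2 / (p_C^2 p_A).
Setting this equal to 8.71 bar^-1 and taking the physical root (0 < X < 1) gives X = 0.830.
Then n_A = 1.65, n_T = 3.54, so y_A = 0.465.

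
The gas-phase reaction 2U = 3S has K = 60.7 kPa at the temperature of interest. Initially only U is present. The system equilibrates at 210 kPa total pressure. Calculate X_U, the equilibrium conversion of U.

Take 1 mol U as basis and let X be its fractional conversion, so ξ = 0.5X.
Species balance: n_U = 1 − X; n_S = 1.5X.
n_T = Σnᵢ = 1 + 0.5X.
y_i = n_i/n_T, p_i = y_i·P. K = p_S^3 / (p_U^2).
This yields a degree-3 equation in X; solving on (0,1), X = 0.349.

X = 0.349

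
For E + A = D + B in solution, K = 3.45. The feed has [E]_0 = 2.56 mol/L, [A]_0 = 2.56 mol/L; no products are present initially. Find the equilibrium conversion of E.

Let X = conversion of E; extent ξ = 2.56·X mol/L.
Concentrations: [E] = 2.56 − 2.56X; [A] = 2.56 − 2.56X; [D] = 2.56X; [B] = 2.56X.
K = [D] [B] / ([E] [A]).
Equating to 3.45: the physical root is X = 0.650.

X = 0.650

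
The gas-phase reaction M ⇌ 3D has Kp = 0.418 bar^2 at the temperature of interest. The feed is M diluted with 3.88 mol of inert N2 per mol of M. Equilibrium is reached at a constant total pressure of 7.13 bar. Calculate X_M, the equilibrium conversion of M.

X = 0.190

Let X = conversion of M (basis 1 mol M); extent of reaction ξ = X.
Mole table: n_M = 1 − X; n_D = 3X; n_I = 3.88 (inert).
Summing: n_T = 4.88 + 2X.
y_i = n_i/n_T, p_i = y_i·P. Kp = p_D^3 / (p_M).
Setting this equal to 0.418 bar^2 and taking the physical root (0 < X < 1) gives X = 0.190.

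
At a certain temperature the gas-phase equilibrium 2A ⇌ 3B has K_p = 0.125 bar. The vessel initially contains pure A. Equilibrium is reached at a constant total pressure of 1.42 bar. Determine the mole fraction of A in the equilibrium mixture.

Let X = conversion of A (basis 1 mol A); extent of reaction ξ = 0.5X.
Species balance: n_A = 1 − X; n_B = 1.5X.
n_T = Σnᵢ = 1 + 0.5X.
Mole fractions y_i = n_i/n_T; K_p = p_B^3 / (p_A^2) with p_i = y_i·P.
Setting this equal to 0.125 bar and taking the physical root (0 < X < 1) gives X = 0.254.
Then n_A = 0.746, n_T = 1.13, so y_A = 0.662.

y_A = 0.662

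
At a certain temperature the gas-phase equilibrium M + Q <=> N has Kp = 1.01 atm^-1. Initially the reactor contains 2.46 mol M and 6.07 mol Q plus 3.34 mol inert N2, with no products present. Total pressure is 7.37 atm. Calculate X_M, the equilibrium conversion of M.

X = 0.758

Take 2.46 mol M as basis and let X be its fractional conversion, so ξ = 2.46X.
Mole table: n_M = 2.46 − 2.46X; n_Q = 6.07 − 2.46X; n_N = 2.46X; n_I = 3.34 (inert).
Summing: n_T = 11.9 − 2.46X.
y_i = n_i/n_T, p_i = y_i·P. Kp = p_N / (p_M p_Q).
Equating to 1.01 atm^-1 and solving on 0 < X < 1: X = 0.758.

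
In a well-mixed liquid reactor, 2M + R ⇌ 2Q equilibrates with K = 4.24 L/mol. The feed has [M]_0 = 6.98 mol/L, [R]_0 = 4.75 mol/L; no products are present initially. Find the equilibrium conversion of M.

Let X = conversion of M; extent ξ = 6.98X/2 mol/L.
Concentrations: [M] = 6.98 − 6.98X; [R] = 4.75 − 3.49X; [Q] = 6.98X.
K = [Q]^2 / ([M]^2 [R]).
Setting equal to 4.24 and solving for X on (0,1) gives X = 0.750.

X = 0.750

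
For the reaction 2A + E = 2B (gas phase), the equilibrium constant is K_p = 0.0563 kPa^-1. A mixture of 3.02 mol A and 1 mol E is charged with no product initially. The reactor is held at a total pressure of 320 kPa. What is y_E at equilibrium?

y_E = 0.066

Take 1 mol E as basis and let X be its fractional conversion, so ξ = X.
Moles: n_A = 3.02 − 2X; n_E = 1 − X; n_B = 2X.
n_T = Σnᵢ = 4.02 − X.
y_i = n_i/n_T, p_i = y_i·P. K_p = p_B^2 / (p_A^2 p_E).
Setting this equal to 0.0563 kPa^-1 and taking the physical root (0 < X < 1) gives X = 0.787.
Then n_E = 0.213, n_T = 3.23, so y_E = 0.066.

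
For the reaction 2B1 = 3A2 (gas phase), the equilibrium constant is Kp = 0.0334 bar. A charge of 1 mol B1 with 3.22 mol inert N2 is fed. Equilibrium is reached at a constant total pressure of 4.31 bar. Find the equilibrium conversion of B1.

Let X = conversion of B1 (basis 1 mol B1); extent of reaction ξ = 0.5X.
Species balance: n_B1 = 1 − X; n_A2 = 1.5X; n_I = 3.22 (inert).
Summing: n_T = 4.22 + 0.5X.
Mole fractions y_i = n_i/n_T; Kp = p_A2^3 / (p_B1^2) with p_i = y_i·P.
Equating to 0.0334 bar and solving on 0 < X < 1: X = 0.187.

X = 0.187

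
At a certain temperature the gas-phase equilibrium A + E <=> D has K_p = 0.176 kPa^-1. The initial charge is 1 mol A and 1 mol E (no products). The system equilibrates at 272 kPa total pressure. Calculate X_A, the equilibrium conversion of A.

Basis: 1 mol A initially; let X = conversion of A. Extent ξ = X.
At extent ξ: n_A = 1 − X; n_E = 1 − X; n_D = X.
n_T = Σnᵢ = 2 − X.
With p_i = (n_i/n_T)P, K_p = p_D / (p_A p_E).
Setting this equal to 0.176 kPa^-1 and taking the physical root (0 < X < 1) gives X = 0.857.

X = 0.857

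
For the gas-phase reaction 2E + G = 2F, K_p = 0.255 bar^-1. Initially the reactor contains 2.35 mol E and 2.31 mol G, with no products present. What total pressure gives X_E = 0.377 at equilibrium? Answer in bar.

Let X = conversion of E (basis 2.35 mol E); extent of reaction ξ = 1.18X.
Species balance: n_E = 2.35 − 2.35X; n_G = 2.31 − 1.18X; n_F = 2.35X.
n_T = Σnᵢ = 4.66 − 1.18X.
K_p = p_F^2 / (p_E^2 p_G) with p_i = (n_i/n_T)·P.
At X = 0.377: the mole-fraction product g(X) = Π y_i^ν_i = 0.8271. Since K_p = g(X)·P^{-1}, P = (g/K_p)^(1/1) = (0.8271/0.255)^(1/1) = 3.24 bar.

P = 3.24 bar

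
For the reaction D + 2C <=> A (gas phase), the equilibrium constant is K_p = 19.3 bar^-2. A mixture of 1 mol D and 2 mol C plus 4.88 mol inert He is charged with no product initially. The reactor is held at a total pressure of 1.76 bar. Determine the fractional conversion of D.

Take 1 mol D as basis and let X be its fractional conversion, so ξ = X.
Species balance: n_D = 1 − X; n_C = 2 − 2X; n_A = X; n_I = 4.88 (inert).
n_T = Σnᵢ = 7.88 − 2X.
y_i = n_i/n_T, p_i = y_i·P. K_p = p_A / (p_D p_C^2).
Substituting and setting equal to 19.3 bar^-2 gives a polynomial in X; the root in (0,1) is X = 0.531.

X = 0.531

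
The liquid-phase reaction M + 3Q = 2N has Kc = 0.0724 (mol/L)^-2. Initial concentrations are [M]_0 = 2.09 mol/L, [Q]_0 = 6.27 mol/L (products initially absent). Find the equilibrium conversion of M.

Let X = conversion of M; extent ξ = 2.09·X mol/L.
Concentrations: [M] = 2.09 − 2.09X; [Q] = 6.27 − 6.27X; [N] = 4.18X.
Kc = [N]^2 / ([M] [Q]^3).
Solving Kc = 0.0724 for X ∈ (0,1): X = 0.447.

X = 0.447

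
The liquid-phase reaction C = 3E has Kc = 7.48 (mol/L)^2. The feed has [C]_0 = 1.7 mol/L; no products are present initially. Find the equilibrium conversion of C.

X = 0.388

Let X = conversion of C; extent ξ = 1.7·X mol/L.
Concentrations: [C] = 1.7 − 1.7X; [E] = 5.1X.
Kc = [E]^3 / ([C]).
This equals 7.48 at X = 0.388 (the root in 0 < X < 1).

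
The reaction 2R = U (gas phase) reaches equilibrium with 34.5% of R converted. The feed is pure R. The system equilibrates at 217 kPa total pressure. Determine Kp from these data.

Kp = 0.00153 kPa^-1

Take 1 mol R as basis and let X be its fractional conversion, so ξ = 0.5X.
Moles: n_R = 1 − X; n_U = 0.5X.
Summing: n_T = 1 − 0.5X.
At X = 0.345: n_R = 0.655, n_U = 0.172, n_T = 0.828.
p_i = (n_i/n_T)·P. Kp = p_U / (p_R^2) = 0.00153 kPa^-1.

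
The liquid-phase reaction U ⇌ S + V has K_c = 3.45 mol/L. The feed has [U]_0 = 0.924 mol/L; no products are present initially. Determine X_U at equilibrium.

X = 0.820

Let X = conversion of U; extent ξ = 0.924·X mol/L.
Concentrations: [U] = 0.924 − 0.924X; [S] = 0.924X; [V] = 0.924X.
K_c = [S] [V] / ([U]).
Setting equal to 3.45 and solving for X on (0,1) gives X = 0.820.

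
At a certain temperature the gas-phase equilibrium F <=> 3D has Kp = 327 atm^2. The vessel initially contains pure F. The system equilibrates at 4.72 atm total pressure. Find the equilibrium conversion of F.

X = 0.846

Let X = conversion of F (basis 1 mol F); extent of reaction ξ = X.
Species balance: n_F = 1 − X; n_D = 3X.
Total moles n_T = 1 + 2X.
y_i = n_i/n_T, p_i = y_i·P. Kp = p_D^3 / (p_F).
Substituting and setting equal to 327 atm^2 gives a polynomial in X; the root in (0,1) is X = 0.846.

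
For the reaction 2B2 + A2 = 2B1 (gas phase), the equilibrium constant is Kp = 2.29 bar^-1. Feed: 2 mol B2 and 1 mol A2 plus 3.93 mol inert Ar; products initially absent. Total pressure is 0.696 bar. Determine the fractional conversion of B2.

X = 0.292

Let X = conversion of B2 (basis 2 mol B2); extent of reaction ξ = X.
At extent ξ: n_B2 = 2 − 2X; n_A2 = 1 − X; n_B1 = 2X; n_I = 3.93 (inert).
n_T = Σnᵢ = 6.93 − X.
With p_i = (n_i/n_T)P, Kp = p_B1^2 / (p_B2^2 p_A2).
This yields a degree-3 equation in X; solving on (0,1), X = 0.292.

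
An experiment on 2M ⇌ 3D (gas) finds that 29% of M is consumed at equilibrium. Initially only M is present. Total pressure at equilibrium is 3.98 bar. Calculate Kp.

Kp = 0.568 bar

Let X = conversion of M (basis 1 mol M); extent of reaction ξ = 0.5X.
At extent ξ: n_M = 1 − X; n_D = 1.5X.
Summing: n_T = 1 + 0.5X.
At X = 0.29: n_M = 0.71, n_D = 0.435, n_T = 1.15.
p_i = (n_i/n_T)·P. Kp = p_D^3 / (p_M^2) = 0.568 bar.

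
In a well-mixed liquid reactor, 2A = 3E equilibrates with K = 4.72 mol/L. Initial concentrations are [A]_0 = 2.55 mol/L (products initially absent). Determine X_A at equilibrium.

Let X = conversion of A; extent ξ = 2.55X/2 mol/L.
Concentrations: [A] = 2.55 − 2.55X; [E] = 3.82X.
K = [E]^3 / ([A]^2).
Equating to 4.72 mol/L: the physical root is X = 0.509.

X = 0.509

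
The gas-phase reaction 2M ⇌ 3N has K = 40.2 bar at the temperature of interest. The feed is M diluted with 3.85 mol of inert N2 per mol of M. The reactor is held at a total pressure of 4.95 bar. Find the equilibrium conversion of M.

Take 1 mol M as basis and let X be its fractional conversion, so ξ = 0.5X.
Species balance: n_M = 1 − X; n_N = 1.5X; n_I = 3.85 (inert).
Summing: n_T = 4.85 + 0.5X.
With p_i = (n_i/n_T)P, K = p_N^3 / (p_M^2).
Substituting and setting equal to 40.2 bar gives a polynomial in X; the root in (0,1) is X = 0.799.

X = 0.799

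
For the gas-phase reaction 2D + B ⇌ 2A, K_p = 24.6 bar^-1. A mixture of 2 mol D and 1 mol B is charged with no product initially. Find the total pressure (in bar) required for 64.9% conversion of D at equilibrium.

P = 0.931 bar

Let X = conversion of D (basis 2 mol D); extent of reaction ξ = X.
At extent ξ: n_D = 2 − 2X; n_B = 1 − X; n_A = 2X.
n_T = Σnᵢ = 3 − X.
K_p = p_A^2 / (p_D^2 p_B) with p_i = (n_i/n_T)·P.
At X = 0.649: the mole-fraction product g(X) = Π y_i^ν_i = 22.9. Since K_p = g(X)·P^{-1}, P = (g/K_p)^(1/1) = (22.9/24.6)^(1/1) = 0.931 bar.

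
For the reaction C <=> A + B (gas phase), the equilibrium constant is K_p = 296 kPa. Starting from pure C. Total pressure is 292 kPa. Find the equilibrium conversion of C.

Take 1 mol C as basis and let X be its fractional conversion, so ξ = X.
Mole table: n_C = 1 − X; n_A = X; n_B = X.
Summing: n_T = 1 + X.
With p_i = (n_i/n_T)P, K_p = p_A p_B / (p_C).
Setting this equal to 296 kPa and taking the physical root (0 < X < 1) gives X = 0.710.

X = 0.710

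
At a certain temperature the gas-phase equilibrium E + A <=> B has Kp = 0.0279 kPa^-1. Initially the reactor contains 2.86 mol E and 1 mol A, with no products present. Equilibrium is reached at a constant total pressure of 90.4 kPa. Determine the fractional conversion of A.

X = 0.635

Let X = conversion of A (basis 1 mol A); extent of reaction ξ = X.
Species balance: n_E = 2.86 − X; n_A = 1 − X; n_B = X.
n_T = Σnᵢ = 3.86 − X.
Mole fractions y_i = n_i/n_T; Kp = p_B / (p_E p_A) with p_i = y_i·P.
Setting this equal to 0.0279 kPa^-1 and taking the physical root (0 < X < 1) gives X = 0.635.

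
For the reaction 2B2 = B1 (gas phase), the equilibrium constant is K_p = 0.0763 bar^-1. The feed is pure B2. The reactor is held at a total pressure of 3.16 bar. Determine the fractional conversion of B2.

X = 0.287

Basis: 1 mol B2 initially; let X = conversion of B2. Extent ξ = 0.5X.
At extent ξ: n_B2 = 1 − X; n_B1 = 0.5X.
n_T = Σnᵢ = 1 − 0.5X.
Mole fractions y_i = n_i/n_T; K_p = p_B1 / (p_B2^2) with p_i = y_i·P.
Setting this equal to 0.0763 bar^-1 and taking the physical root (0 < X < 1) gives X = 0.287.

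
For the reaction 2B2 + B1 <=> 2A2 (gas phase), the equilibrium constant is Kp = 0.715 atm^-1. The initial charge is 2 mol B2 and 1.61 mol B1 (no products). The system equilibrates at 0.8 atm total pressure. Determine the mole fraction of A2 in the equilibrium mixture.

Take 2 mol B2 as basis and let X be its fractional conversion, so ξ = X.
Species balance: n_B2 = 2 − 2X; n_B1 = 1.61 − X; n_A2 = 2X.
Summing: n_T = 3.61 − X.
y_i = n_i/n_T, p_i = y_i·P. Kp = p_A2^2 / (p_B2^2 p_B1).
This yields a degree-3 equation in X; solving on (0,1), X = 0.321.
Then n_A2 = 0.643, n_T = 3.29, so y_A2 = 0.195.

y_A2 = 0.195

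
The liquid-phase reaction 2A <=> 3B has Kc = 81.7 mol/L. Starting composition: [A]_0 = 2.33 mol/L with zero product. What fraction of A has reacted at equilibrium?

X = 0.784

Let X = conversion of A; extent ξ = 2.33X/2 mol/L.
Concentrations: [A] = 2.33 − 2.33X; [B] = 3.5X.
Kc = [B]^3 / ([A]^2).
Solving Kc = 81.7 for X ∈ (0,1): X = 0.784.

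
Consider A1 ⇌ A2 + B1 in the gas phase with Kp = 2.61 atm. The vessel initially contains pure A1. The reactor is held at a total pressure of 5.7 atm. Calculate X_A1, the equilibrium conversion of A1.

Take 1 mol A1 as basis and let X be its fractional conversion, so ξ = X.
Species balance: n_A1 = 1 − X; n_A2 = X; n_B1 = X.
Summing: n_T = 1 + X.
Mole fractions y_i = n_i/n_T; Kp = p_A2 p_B1 / (p_A1) with p_i = y_i·P.
Substituting and setting equal to 2.61 atm gives a polynomial in X; the root in (0,1) is X = 0.560.

X = 0.560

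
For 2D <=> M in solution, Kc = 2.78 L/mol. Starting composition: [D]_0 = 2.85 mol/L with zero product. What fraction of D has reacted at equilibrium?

Let X = conversion of D; extent ξ = 2.85X/2 mol/L.
Concentrations: [D] = 2.85 − 2.85X; [M] = 1.43X.
Kc = [M] / ([D]^2).
This equals 2.78 at X = 0.778 (the root in 0 < X < 1).

X = 0.778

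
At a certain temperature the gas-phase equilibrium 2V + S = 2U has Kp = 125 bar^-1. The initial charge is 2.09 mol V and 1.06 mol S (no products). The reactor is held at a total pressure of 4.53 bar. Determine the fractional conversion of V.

Take 2.09 mol V as basis and let X be its fractional conversion, so ξ = 1.04X.
At extent ξ: n_V = 2.09 − 2.09X; n_S = 1.06 − 1.04X; n_U = 2.09X.
n_T = Σnᵢ = 3.15 − 1.04X.
y_i = n_i/n_T, p_i = y_i·P. Kp = p_U^2 / (p_V^2 p_S).
Setting this equal to 125 bar^-1 and taking the physical root (0 < X < 1) gives X = 0.863.

X = 0.863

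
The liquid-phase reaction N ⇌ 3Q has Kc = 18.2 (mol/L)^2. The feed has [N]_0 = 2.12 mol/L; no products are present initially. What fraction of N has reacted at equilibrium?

Let X = conversion of N; extent ξ = 2.12·X mol/L.
Concentrations: [N] = 2.12 − 2.12X; [Q] = 6.36X.
Kc = [Q]^3 / ([N]).
Equating to 18.2 (mol/L)^2: the physical root is X = 0.438.

X = 0.438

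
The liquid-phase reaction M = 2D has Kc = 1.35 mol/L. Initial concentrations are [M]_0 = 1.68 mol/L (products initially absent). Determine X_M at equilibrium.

X = 0.359

Let X = conversion of M; extent ξ = 1.68·X mol/L.
Concentrations: [M] = 1.68 − 1.68X; [D] = 3.36X.
Kc = [D]^2 / ([M]).
This equals 1.35 at X = 0.359 (the root in 0 < X < 1).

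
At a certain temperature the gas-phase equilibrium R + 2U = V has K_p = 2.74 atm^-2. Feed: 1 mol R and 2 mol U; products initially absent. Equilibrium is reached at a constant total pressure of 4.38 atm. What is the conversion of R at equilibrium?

X = 0.805

Basis: 1 mol R initially; let X = conversion of R. Extent ξ = X.
Mole table: n_R = 1 − X; n_U = 2 − 2X; n_V = X.
Summing: n_T = 3 − 2X.
y_i = n_i/n_T, p_i = y_i·P. K_p = p_V / (p_R p_U^2).
Equating to 2.74 atm^-2 and solving on 0 < X < 1: X = 0.805.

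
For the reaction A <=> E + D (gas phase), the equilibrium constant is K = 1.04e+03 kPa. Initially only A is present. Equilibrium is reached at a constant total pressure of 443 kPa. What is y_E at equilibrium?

y_E = 0.456

Basis: 1 mol A initially; let X = conversion of A. Extent ξ = X.
At extent ξ: n_A = 1 − X; n_E = X; n_D = X.
Total moles n_T = 1 + X.
Mole fractions y_i = n_i/n_T; K = p_E p_D / (p_A) with p_i = y_i·P.
This yields a degree-2 equation in X; solving on (0,1), X = 0.837.
Then n_E = 0.837, n_T = 1.84, so y_E = 0.456.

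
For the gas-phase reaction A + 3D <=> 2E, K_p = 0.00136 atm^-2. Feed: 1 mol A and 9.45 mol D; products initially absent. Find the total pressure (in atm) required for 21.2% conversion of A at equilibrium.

P = 4.96 atm

Basis: 1 mol A initially; let X = conversion of A. Extent ξ = X.
Species balance: n_A = 1 − X; n_D = 9.45 − 3X; n_E = 2X.
Total moles n_T = 10.4 − 2X.
K_p = p_E^2 / (p_A p_D^3) with p_i = (n_i/n_T)·P.
At X = 0.212: the mole-fraction product g(X) = Π y_i^ν_i = 0.03349. Since K_p = g(X)·P^{-2}, P = (g/K_p)^(1/2) = (0.03349/0.00136)^(1/2) = 4.96 atm.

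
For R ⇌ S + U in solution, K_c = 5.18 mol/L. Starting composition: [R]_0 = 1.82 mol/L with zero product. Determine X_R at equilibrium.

X = 0.784

Let X = conversion of R; extent ξ = 1.82·X mol/L.
Concentrations: [R] = 1.82 − 1.82X; [S] = 1.82X; [U] = 1.82X.
K_c = [S] [U] / ([R]).
Equating to 5.18 mol/L: the physical root is X = 0.784.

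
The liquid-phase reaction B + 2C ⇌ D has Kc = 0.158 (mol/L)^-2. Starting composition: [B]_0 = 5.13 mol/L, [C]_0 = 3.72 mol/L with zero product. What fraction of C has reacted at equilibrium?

Let X = conversion of C; extent ξ = 3.72X/2 mol/L.
Concentrations: [B] = 5.13 − 1.86X; [C] = 3.72 − 3.72X; [D] = 1.86X.
Kc = [D] / ([B] [C]^2).
Solving Kc = 0.158 for X ∈ (0,1): X = 0.631.

X = 0.631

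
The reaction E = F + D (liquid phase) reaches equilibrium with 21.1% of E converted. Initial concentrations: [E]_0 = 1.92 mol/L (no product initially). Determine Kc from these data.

Kc = 0.108 mol/L

Let X = conversion of E.
Concentrations: [E] = 1.92 − 1.92X; [F] = 1.92X; [D] = 1.92X.
At X = 0.211: [E] = 1.51, [F] = 0.405, [D] = 0.405.
Kc = [F] [D] / ([E]) = 0.108 mol/L.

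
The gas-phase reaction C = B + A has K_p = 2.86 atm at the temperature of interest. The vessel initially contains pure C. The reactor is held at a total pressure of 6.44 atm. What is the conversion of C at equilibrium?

Basis: 1 mol C initially; let X = conversion of C. Extent ξ = X.
At extent ξ: n_C = 1 − X; n_B = X; n_A = X.
n_T = Σnᵢ = 1 + X.
With p_i = (n_i/n_T)P, K_p = p_B p_A / (p_C).
This yields a degree-2 equation in X; solving on (0,1), X = 0.555.

X = 0.555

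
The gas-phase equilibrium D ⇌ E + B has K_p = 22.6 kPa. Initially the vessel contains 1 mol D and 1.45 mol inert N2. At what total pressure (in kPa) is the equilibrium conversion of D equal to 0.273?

Take 1 mol D as basis and let X be its fractional conversion, so ξ = X.
Species balance: n_D = 1 − X; n_E = X; n_B = X; n_I = 1.45 (inert).
n_T = Σnᵢ = 2.45 + X.
K_p = p_E p_B / (p_D) with p_i = (n_i/n_T)·P.
At X = 0.273: the mole-fraction product g(X) = Π y_i^ν_i = 0.03765. Since K_p = g(X)·P^{1}, P = (K_p/g)^(1/1) = (22.6/0.03765)^(1/1) = 600 kPa.

P = 600 kPa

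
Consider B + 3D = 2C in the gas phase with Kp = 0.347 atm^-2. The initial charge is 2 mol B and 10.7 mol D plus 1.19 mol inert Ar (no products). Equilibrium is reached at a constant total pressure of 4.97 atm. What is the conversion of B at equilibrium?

Take 2 mol B as basis and let X be its fractional conversion, so ξ = 2X.
Species balance: n_B = 2 − 2X; n_D = 10.7 − 6X; n_C = 4X; n_I = 1.19 (inert).
Summing: n_T = 13.9 − 4X.
y_i = n_i/n_T, p_i = y_i·P. Kp = p_C^2 / (p_B p_D^3).
Equating to 0.347 atm^-2 and solving on 0 < X < 1: X = 0.745.

X = 0.745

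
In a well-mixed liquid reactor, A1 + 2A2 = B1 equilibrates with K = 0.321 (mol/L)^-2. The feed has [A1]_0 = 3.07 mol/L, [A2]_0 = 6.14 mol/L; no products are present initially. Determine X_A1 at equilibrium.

Let X = conversion of A1; extent ξ = 3.07·X mol/L.
Concentrations: [A1] = 3.07 − 3.07X; [A2] = 6.14 − 6.14X; [B1] = 3.07X.
K = [B1] / ([A1] [A2]^2).
Setting equal to 0.321 and solving for X on (0,1) gives X = 0.627.

X = 0.627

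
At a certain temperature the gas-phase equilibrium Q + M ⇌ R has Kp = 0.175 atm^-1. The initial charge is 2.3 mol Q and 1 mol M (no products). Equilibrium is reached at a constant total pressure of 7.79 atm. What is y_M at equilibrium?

Let X = conversion of M (basis 1 mol M); extent of reaction ξ = X.
At extent ξ: n_Q = 2.3 − X; n_M = 1 − X; n_R = X.
Total moles n_T = 3.3 − X.
With p_i = (n_i/n_T)P, Kp = p_R / (p_Q p_M).
Equating to 0.175 atm^-1 and solving on 0 < X < 1: X = 0.469.
Then n_M = 0.531, n_T = 2.83, so y_M = 0.188.

y_M = 0.188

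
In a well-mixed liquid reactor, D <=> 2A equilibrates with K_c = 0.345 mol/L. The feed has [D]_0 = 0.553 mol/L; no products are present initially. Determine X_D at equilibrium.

X = 0.325

Let X = conversion of D; extent ξ = 0.553·X mol/L.
Concentrations: [D] = 0.553 − 0.553X; [A] = 1.11X.
K_c = [A]^2 / ([D]).
Solving K_c = 0.345 for X ∈ (0,1): X = 0.325.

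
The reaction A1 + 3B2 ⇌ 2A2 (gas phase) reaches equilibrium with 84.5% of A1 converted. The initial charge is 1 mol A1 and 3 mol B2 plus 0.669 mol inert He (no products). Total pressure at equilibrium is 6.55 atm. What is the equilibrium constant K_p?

Take 1 mol A1 as basis and let X be its fractional conversion, so ξ = X.
At extent ξ: n_A1 = 1 − X; n_B2 = 3 − 3X; n_A2 = 2X; n_I = 0.669 (inert).
Total moles n_T = 4.67 − 2X.
At X = 0.845: n_A1 = 0.155, n_B2 = 0.465, n_A2 = 1.69, n_T = 2.98.
p_i = (n_i/n_T)·P. K_p = p_A2^2 / (p_A1 p_B2^3) = 37.9 atm^-2.

K_p = 37.9 atm^-2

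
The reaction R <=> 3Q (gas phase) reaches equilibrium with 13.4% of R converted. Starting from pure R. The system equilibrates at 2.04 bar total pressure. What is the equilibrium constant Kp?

Take 1 mol R as basis and let X be its fractional conversion, so ξ = X.
Mole table: n_R = 1 − X; n_Q = 3X.
Summing: n_T = 1 + 2X.
At X = 0.134: n_R = 0.866, n_Q = 0.402, n_T = 1.27.
p_i = (n_i/n_T)·P. Kp = p_Q^3 / (p_R) = 0.194 bar^2.

Kp = 0.194 bar^2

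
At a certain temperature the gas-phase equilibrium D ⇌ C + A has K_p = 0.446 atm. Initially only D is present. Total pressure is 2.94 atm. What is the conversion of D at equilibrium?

X = 0.363

Take 1 mol D as basis and let X be its fractional conversion, so ξ = X.
Moles: n_D = 1 − X; n_C = X; n_A = X.
Total moles n_T = 1 + X.
Mole fractions y_i = n_i/n_T; K_p = p_C p_A / (p_D) with p_i = y_i·P.
Substituting and setting equal to 0.446 atm gives a polynomial in X; the root in (0,1) is X = 0.363.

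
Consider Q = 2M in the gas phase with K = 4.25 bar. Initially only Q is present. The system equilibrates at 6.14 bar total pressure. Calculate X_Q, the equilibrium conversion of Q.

Let X = conversion of Q (basis 1 mol Q); extent of reaction ξ = X.
Moles: n_Q = 1 − X; n_M = 2X.
Total moles n_T = 1 + X.
With p_i = (n_i/n_T)P, K = p_M^2 / (p_Q).
Substituting and setting equal to 4.25 bar gives a polynomial in X; the root in (0,1) is X = 0.384.

X = 0.384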